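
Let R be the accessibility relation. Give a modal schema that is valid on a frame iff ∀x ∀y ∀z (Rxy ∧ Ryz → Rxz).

□r → □□r

The condition is transitivity. The 4 schema □r → □□r defines it.
Suppose □r→□□r is valid. Take Rxy, Ryz and set V(r)={w : Rxw}. Then □r at x, so □□r at x, so □r at y, so r at z, i.e. Rxz.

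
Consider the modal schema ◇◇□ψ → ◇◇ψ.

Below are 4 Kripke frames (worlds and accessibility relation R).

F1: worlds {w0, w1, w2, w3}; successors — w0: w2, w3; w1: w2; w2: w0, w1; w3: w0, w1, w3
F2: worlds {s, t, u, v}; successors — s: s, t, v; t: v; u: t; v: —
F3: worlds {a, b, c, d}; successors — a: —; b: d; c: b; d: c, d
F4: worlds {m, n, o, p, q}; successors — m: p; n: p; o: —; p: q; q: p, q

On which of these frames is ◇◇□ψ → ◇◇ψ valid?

F4

This is the axiom for a generalized confluence (Geach) condition; its first-order frame correspondent is ∀x ∀y (xR²y → ∃w (yRw ∧ xR²w)).
F1: fails — w0R²w1 but no w with w1Rw and w0R²w.
F2: fails — sR²v but no w with vRw and sR²w.
F3: fails — bR²c but no w with cRw and bR²w.
F4: satisfies the condition.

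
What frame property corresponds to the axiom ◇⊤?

◇⊤ holds at w iff w has a successor, so frame-validity of ◇⊤ is exactly seriality. Equivalently via □ψ → ◇ψ:
Suppose □ψ→◇ψ is valid. At any x set V(ψ)=W. Then □ψ at x, so ◇ψ at x, so x has a successor.

Seriality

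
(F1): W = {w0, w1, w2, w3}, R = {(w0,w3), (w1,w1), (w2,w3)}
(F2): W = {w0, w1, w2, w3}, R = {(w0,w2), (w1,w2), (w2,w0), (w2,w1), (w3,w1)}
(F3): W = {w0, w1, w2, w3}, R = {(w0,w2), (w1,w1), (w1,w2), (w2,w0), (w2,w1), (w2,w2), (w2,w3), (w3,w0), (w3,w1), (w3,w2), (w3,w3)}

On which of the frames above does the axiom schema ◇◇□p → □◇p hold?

(F1), (F3)

The schema corresponds to a generalized confluence (Geach) condition: ∀x ∀y ∀z ((xR²y ∧ xRz) → ∃w (yRw ∧ zRw)).
(F1): holds.
(F2): fails — w0R²w0, w0Rw2 but no w with w0Rw and w2Rw.
(F3): holds.
Valid on: (F1), (F3).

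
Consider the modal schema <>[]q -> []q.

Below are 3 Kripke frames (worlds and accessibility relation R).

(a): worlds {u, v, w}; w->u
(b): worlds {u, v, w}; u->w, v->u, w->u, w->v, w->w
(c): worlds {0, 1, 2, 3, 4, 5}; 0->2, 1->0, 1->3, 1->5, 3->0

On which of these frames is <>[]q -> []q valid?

Frame correspondent (Sahlqvist): forall x forall y forall z (Rxy & Rxz -> Ryz) — i.e. the Euclidean property.
(a): fails — Rwu and Rwu but not Ruu.
(b): fails — Rvu and Rvu but not Ruu.
(c): fails — R02 and R02 but not R22.
Valid on no frame.

none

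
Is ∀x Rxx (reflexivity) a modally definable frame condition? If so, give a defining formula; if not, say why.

This is a Sahlqvist condition; the T axiom □p → p defines it.
Suppose □p→p is valid. At any x set V(p)={w : Rxw}. Then □p holds at x, so p holds at x, i.e. Rxx.

Definable; □p → p defines it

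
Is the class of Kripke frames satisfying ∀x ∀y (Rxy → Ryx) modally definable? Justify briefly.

Yes, by p → □◇p

Yes: it is symmetry, defined by the B schema p → □◇p.
Suppose p→□◇p is valid. Take Rxy and set V(p)={x}. Then p at x, so □◇p at x, so ◇p at y, so some z with Ryz has p; z=x, i.e. Ryx.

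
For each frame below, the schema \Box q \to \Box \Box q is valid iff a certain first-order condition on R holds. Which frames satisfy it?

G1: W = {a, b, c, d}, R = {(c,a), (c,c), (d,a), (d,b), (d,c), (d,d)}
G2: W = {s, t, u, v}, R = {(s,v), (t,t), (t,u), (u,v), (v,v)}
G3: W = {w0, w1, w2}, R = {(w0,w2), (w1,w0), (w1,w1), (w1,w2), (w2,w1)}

Frame correspondent (Sahlqvist): \forall x \forall y \forall z (Rxy \wedge Ryz \to Rxz) — i.e. transitivity.
G1: holds.
G2: fails — Rtu and Ruv but not Rtv.
G3: fails — Rw0w2 and Rw2w1 but not Rw0w1.

G1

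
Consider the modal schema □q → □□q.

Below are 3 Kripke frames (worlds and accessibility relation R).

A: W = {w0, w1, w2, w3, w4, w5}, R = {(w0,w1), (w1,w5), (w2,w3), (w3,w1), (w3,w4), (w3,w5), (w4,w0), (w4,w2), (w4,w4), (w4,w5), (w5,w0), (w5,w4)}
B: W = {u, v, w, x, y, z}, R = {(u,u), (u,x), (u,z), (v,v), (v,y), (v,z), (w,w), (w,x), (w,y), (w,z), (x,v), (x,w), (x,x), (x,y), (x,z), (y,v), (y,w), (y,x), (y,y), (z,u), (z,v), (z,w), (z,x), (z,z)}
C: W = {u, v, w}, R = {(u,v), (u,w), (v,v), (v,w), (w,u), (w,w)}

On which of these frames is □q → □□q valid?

Frame correspondent (Sahlqvist): ∀x ∀y ∀z (Rxy ∧ Ryz → Rxz) — i.e. transitivity.
A: fails — Rw1w5 and Rw5w0 but not Rw1w0.
B: fails — Ryx and Rxz but not Ryz.
C: fails — Rwu and Ruv but not Rwv.
Valid on no frame.

none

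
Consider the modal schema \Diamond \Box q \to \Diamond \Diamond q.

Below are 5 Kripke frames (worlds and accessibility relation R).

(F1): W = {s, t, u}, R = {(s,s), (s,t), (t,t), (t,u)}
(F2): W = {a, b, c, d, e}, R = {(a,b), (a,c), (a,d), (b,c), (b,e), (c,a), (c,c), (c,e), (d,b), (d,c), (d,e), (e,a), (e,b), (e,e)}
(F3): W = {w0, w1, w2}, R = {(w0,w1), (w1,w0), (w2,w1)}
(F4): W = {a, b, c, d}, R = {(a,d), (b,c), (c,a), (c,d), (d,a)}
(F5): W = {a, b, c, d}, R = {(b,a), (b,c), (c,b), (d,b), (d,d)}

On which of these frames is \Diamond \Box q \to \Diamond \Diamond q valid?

Frame correspondent (Sahlqvist): \forall x \forall y (xRy \to \exists w (yRw \wedge x R^2 w)) — i.e. a generalized confluence (Geach) condition.
(F1): fails — tRu but no w with uRw and tR²w.
(F2): satisfies the condition.
(F3): satisfies the condition.
(F4): satisfies the condition.
(F5): fails — bRa but no w with aRw and bR²w.

(F2), (F3), (F4)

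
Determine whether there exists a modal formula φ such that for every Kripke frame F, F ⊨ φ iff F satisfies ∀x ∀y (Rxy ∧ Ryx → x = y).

Not modally definable

Any modally definable frame class is closed under surjective bounded morphisms.
The 4-cycle (worlds s,t,u,v with s→t→u→v→s) is antisymmetric. Sending even-indexed worlds to a and odd-indexed worlds to b is a surjective bounded morphism onto the two-world frame with a↔b, which is not antisymmetric.
So no modal formula (or set of formulas) defines exactly the antisymmetric frames.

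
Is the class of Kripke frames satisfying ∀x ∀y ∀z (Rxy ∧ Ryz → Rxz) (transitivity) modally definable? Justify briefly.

Yes: it is transitivity, defined by the 4 schema □r → □□r.
Suppose □r→□□r is valid. Take Rxy, Ryz and set V(r)={w : Rxw}. Then □r at x, so □□r at x, so □r at y, so r at z, i.e. Rxz.

Definable; □r → □□r defines it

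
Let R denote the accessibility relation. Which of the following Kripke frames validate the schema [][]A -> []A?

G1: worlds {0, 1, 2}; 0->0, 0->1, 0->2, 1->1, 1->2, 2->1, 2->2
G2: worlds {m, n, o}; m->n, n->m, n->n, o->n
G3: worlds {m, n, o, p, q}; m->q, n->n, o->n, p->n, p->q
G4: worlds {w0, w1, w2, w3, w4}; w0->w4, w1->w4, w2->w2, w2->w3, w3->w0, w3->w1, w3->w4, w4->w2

Frame correspondent (Sahlqvist): forall x forall y (Rxy -> exists z (Rxz & Rzy)) — i.e. density.
G1: ✓.
G2: ✓.
G3: fails — Rpq but no z with Rpz and Rzq.
G4: fails — Rw0w4 but no z with Rw0z and Rzw4.

G1, G2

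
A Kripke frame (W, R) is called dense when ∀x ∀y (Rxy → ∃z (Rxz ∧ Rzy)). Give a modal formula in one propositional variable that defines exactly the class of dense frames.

□□p → □p

A defining formula is □□p → □p (the C4 axiom).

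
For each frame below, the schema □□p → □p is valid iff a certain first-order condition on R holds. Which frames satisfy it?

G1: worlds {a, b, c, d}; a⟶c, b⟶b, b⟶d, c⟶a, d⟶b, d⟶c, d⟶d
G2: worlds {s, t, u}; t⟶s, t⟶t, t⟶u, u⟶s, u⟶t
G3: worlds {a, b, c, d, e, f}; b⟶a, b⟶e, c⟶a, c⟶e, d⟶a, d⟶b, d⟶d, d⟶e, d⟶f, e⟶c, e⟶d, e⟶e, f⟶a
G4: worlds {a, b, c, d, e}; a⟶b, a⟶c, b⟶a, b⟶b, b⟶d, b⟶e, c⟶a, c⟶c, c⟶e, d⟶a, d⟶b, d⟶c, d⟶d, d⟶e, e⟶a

G2

This is the axiom for density; its first-order frame correspondent is ∀x ∀y (Rxy → ∃z (Rxz ∧ Rzy)).
G1: fails — Rac but no z with Raz and Rzc.
G2: condition met.
G3: fails — Rba but no z with Rbz and Rza.
G4: fails — Rea but no z with Rez and Rza.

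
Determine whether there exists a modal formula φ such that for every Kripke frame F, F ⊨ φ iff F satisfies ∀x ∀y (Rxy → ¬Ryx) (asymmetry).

If a class were modally definable it would be closed under surjective bounded morphisms (Goldblatt–Thomason).
The 4-cycle (worlds 0,1,2,3 with 0→1→2→3→0) is asymmetric. Mapping every world to a single reflexive point • is a surjective bounded morphism, and the reflexive point is not asymmetric (R•• but asymmetry requires ¬R••).
So no modal formula (or set of formulas) defines exactly the asymmetric frames.

No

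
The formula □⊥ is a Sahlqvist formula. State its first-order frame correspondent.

□⊥ is valid iff no world has any successor (otherwise □⊥ fails at any world with one).

emptiness of R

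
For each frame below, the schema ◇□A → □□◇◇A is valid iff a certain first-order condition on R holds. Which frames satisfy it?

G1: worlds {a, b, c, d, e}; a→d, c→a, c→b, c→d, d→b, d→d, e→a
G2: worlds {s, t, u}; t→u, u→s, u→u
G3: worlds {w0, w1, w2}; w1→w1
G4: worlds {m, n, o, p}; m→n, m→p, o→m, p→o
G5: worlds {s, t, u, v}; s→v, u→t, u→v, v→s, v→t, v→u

This is the axiom for a generalized confluence (Geach) condition; its first-order frame correspondent is ∀x ∀y ∀z ((xRy ∧ xR²z) → ∃w (yRw ∧ zR²w)).
G1: fails — aRd, aR²b but no w with dRw and bR²w.
G2: fails — tRu, tR²s but no w with uRw and sR²w.
G3: holds.
G4: fails — mRn, mR²o but no w with nRw and oR²w.
G5: fails — sRv, sR²t but no w with vRw and tR²w.

G3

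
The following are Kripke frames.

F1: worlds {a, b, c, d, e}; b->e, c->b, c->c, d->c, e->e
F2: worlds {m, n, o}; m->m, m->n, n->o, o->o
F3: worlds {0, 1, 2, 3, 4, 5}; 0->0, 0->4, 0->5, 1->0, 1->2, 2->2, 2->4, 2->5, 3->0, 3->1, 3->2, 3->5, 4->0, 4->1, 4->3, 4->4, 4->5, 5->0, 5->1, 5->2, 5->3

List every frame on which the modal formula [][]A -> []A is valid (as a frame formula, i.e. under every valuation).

F1, F2

The schema corresponds to density: forall x forall y (Rxy -> exists z (Rxz & Rzy)).
F1: satisfies the condition.
F2: satisfies the condition.
F3: fails — R53 but no z with R5z and Rz3.
Valid on: F1, F2.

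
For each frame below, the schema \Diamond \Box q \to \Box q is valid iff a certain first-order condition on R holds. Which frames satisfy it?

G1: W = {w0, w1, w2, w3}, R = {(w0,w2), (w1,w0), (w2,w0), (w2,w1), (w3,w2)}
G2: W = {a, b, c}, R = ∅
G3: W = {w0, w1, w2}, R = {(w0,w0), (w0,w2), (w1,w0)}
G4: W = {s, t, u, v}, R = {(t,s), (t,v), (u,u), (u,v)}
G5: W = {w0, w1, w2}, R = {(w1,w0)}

The schema corresponds to the Euclidean property: \forall x \forall y \forall z (Rxy \wedge Rxz \to Ryz).
G1: fails — Rw0w2 and Rw0w2 but not Rw2w2.
G2: condition met.
G3: fails — Rw0w2 and Rw0w2 but not Rw2w2.
G4: fails — Rts and Rts but not Rss.
G5: fails — Rw1w0 and Rw1w0 but not Rw0w0.

G2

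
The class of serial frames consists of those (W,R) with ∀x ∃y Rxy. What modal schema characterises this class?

□ψ → ◇ψ

This is seriality; the standard corresponding axiom is D: □ψ → ◇ψ.
Suppose □ψ→◇ψ is valid. At any x set V(ψ)=W. Then □ψ at x, so ◇ψ at x, so x has a successor.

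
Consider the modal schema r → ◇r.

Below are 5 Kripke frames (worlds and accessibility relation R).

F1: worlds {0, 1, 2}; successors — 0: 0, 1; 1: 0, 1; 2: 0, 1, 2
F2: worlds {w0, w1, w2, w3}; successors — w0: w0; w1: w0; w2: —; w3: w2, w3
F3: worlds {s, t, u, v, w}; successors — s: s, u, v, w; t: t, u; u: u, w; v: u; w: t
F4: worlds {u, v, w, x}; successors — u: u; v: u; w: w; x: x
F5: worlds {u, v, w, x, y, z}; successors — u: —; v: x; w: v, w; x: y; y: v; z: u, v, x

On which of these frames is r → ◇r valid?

F1

This is the axiom for reflexivity; its first-order frame correspondent is ∀x Rxx.
F1: ✓.
F2: fails — world w1 does not see itself.
F3: fails — world v does not see itself.
F4: fails — world v does not see itself.
F5: fails — world u does not see itself.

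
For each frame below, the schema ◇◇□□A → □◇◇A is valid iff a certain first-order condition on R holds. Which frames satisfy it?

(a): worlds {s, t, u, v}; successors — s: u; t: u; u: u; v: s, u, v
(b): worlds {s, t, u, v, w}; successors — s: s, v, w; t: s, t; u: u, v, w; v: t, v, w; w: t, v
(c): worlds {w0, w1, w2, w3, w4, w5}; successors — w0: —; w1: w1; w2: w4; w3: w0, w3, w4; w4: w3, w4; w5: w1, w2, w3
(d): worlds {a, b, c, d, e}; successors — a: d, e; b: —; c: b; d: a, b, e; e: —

(a), (b)

Frame correspondent (Sahlqvist): ∀x ∀y ∀z ((xR²y ∧ xRz) → ∃w (yR²w ∧ zR²w)) — i.e. a generalized confluence (Geach) condition.
(a): holds.
(b): holds.
(c): fails — w3R²w0, w3Rw0 but no w with w0R²w and w0R²w.
(d): fails — aR²a, aRe but no w with aR²w and eR²w.
Valid on: (a), (b).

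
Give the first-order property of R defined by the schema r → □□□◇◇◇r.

∀x ∀z (xR³z → ∃w (x = w ∧ zR³w))

This is a Sahlqvist (Geach-type) schema ◇^0□^0r → □^3◇^3r.
First-order correspondent: ∀x ∀z (xR³z → ∃w (x = w ∧ zR³w)).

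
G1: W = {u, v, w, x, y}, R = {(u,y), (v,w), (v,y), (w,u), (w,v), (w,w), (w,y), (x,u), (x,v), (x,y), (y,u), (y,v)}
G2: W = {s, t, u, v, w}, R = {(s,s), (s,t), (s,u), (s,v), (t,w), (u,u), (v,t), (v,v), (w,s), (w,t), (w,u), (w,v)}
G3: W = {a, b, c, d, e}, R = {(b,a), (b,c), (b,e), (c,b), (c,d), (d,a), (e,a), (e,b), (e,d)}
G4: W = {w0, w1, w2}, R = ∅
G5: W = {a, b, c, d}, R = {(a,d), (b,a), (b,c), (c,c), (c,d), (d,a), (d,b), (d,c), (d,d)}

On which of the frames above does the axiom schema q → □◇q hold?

G4

This is the axiom for symmetry; its first-order frame correspondent is ∀x ∀y (Rxy → Ryx).
G1: fails — Rwu but not Ruw.
G2: fails — Rwu but not Ruw.
G3: fails — Rcd but not Rdc.
G4: holds.
G5: fails — Rbc but not Rcb.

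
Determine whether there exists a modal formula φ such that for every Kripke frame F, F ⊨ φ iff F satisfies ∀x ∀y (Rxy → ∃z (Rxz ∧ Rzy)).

Definable; □□r → □r defines it

This is a Sahlqvist condition; the C4 axiom □□r → □r defines it.
Suppose □□r→□r is valid. Take Rxy and set V(r)={w : xR²w}. Then □□r at x, so □r at x, so r at y, i.e. ∃z(Rxz∧Rzy).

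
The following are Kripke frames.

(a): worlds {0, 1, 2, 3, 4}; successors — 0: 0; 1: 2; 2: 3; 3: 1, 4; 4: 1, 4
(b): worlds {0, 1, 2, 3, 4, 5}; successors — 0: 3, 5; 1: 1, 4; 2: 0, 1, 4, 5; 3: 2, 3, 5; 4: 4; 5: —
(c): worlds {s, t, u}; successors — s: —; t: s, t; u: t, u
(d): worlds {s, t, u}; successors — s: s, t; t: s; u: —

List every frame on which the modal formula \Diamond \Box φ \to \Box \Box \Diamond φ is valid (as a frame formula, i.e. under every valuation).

The schema corresponds to a generalized confluence (Geach) condition: \forall x \forall y \forall z ((xRy \wedge x R^2 z) \to \exists w (yRw \wedge zRw)).
(a): fails — 1R2, 1R²3 but no w with 2Rw and 3Rw.
(b): fails — 0R3, 0R²5 but no w with 3Rw and 5Rw.
(c): fails — tRs, tR²s but no w with sRw and sRw.
(d): holds.
Valid on: (d).

(d)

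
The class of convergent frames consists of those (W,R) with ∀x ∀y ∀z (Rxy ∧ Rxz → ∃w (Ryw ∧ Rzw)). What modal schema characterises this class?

The condition is convergence. The .2 schema ◇□ψ → □◇ψ defines it.
Suppose ◇□ψ→□◇ψ is valid. Take Rxy, Rxz and set V(ψ)={w : Ryw}. Then □ψ at y so ◇□ψ at x, so □◇ψ at x, so ◇ψ at z, giving w with Rzw and Ryw.

◇□ψ → □◇ψ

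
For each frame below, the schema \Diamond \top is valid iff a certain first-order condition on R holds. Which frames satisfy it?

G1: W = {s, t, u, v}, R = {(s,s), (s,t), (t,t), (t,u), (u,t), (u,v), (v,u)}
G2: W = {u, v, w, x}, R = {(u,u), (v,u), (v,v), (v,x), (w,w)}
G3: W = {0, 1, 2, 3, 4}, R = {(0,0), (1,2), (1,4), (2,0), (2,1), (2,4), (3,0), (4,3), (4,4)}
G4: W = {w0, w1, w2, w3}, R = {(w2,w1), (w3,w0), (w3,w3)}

G1, G3

Frame correspondent (Sahlqvist): \forall x \exists y Rxy — i.e. seriality.
G1: condition met.
G2: fails — world x has no successor.
G3: condition met.
G4: fails — world w0 has no successor.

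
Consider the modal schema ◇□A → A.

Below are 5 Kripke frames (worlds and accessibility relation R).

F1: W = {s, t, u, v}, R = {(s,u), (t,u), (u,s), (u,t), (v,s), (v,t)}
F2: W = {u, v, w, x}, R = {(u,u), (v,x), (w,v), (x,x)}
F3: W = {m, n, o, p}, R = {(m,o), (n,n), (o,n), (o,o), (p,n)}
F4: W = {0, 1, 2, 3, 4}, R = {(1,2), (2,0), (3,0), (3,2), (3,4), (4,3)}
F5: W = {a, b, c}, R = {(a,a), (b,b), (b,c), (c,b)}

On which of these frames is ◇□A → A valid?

F5

The schema corresponds to a generalized confluence (Geach) condition: ∀x ∀y (xRy → ∃w (yRw ∧ x = w)).
F1: fails — vRs but no w with sRw and v=w.
F2: fails — vRx but no t with xRt and v=t.
F3: fails — mRo but no w with oRw and m=w.
F4: fails — 1R2 but no w with 2Rw and 1=w.
F5: ✓.
Valid on: F5.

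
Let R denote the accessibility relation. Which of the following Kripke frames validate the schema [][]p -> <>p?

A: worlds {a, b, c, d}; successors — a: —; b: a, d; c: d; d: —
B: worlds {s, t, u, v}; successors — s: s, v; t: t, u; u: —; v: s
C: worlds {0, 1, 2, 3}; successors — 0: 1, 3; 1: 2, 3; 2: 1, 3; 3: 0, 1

Frame correspondent (Sahlqvist): forall x exists w (x R^2 w & xRw) — i.e. a generalized confluence (Geach) condition.
A: fails — at a but no w with aR²w and aRw.
B: fails — at u but no w with uR²w and uRw.
C: condition met.
Valid on: C.

C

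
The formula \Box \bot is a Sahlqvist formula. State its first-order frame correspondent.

Emptiness of R

This schema is the Ver axiom.
Its frame correspondent is emptiness of R — \forall x \forall y \neg Rxy.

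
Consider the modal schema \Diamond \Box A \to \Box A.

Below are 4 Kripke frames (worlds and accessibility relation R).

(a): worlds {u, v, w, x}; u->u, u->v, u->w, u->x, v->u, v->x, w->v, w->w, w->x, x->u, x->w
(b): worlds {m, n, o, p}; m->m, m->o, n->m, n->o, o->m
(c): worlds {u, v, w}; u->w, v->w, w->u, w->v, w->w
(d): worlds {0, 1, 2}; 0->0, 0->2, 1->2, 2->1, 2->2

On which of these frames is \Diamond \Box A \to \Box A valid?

The schema corresponds to the Euclidean property: \forall x \forall y \forall z (Rxy \wedge Rxz \to Ryz).
(a): fails — Ruv and Ruv but not Rvv.
(b): fails — Rmo and Rmo but not Roo.
(c): fails — Rwu and Rwu but not Ruu.
(d): fails — R02 and R00 but not R20.
Valid on no frame.

none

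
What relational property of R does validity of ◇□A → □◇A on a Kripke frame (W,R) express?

This schema is the .2 axiom.
It corresponds to convergence: ∀x ∀y ∀z (Rxy ∧ Rxz → ∃w (Ryw ∧ Rzw)).

convergence: ∀x ∀y ∀z (Rxy ∧ Rxz → ∃w (Ryw ∧ Rzw))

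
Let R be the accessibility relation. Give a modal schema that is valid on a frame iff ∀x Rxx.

□r → r

A defining formula is □r → r (the T axiom).
Suppose □r→r is valid. At any x set V(r)={w : Rxw}. Then □r holds at x, so r holds at x, i.e. Rxx.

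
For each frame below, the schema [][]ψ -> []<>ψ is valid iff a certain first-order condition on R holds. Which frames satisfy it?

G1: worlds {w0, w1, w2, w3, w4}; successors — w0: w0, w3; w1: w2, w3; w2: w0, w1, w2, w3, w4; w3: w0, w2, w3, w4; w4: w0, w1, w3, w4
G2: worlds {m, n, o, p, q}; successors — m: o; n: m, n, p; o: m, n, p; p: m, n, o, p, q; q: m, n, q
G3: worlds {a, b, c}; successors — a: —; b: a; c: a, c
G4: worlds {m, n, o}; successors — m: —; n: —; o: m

G1, G2

The schema corresponds to a generalized confluence (Geach) condition: forall x forall z (xRz -> exists w (x R^2 w & zRw)).
G1: holds.
G2: holds.
G3: fails — bRa but no w with bR²w and aRw.
G4: fails — oRm but no w with oR²w and mRw.
Valid on: G1, G2.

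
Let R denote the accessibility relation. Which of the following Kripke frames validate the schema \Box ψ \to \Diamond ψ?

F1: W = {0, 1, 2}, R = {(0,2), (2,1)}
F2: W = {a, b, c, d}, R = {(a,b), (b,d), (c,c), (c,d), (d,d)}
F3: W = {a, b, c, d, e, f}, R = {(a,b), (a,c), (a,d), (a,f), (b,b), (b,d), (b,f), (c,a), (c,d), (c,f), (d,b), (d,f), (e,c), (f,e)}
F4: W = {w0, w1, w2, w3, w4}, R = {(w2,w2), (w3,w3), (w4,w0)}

F2, F3

This is the axiom for seriality; its first-order frame correspondent is \forall x \exists y Rxy.
F1: fails — world 1 has no successor.
F2: satisfies the condition.
F3: satisfies the condition.
F4: fails — world w0 has no successor.
Valid on: F2, F3.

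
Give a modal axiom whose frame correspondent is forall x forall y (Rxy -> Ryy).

□(□r → r)

This is shift-reflexivity; the standard corresponding axiom is T□: □(□r → r).
Suppose □(□r→r) is valid. Take Rxy and set V(r)={w : Ryw}. Then at y, □r holds; since □(□r→r) at x, □r→r at y, so r at y, i.e. Ryy.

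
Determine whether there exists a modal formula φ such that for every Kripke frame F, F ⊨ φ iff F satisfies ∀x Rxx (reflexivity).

Yes, by □q → q

The condition is reflexivity. A defining modal formula is □q → q.
Suppose □q→q is valid. At any x set V(q)={w : Rxw}. Then □q holds at x, so q holds at x, i.e. Rxx.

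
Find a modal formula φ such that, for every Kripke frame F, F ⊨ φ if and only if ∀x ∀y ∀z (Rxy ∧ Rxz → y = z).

This is partial functionality; the standard corresponding axiom is CD: ◇r → □r.

◇r → □r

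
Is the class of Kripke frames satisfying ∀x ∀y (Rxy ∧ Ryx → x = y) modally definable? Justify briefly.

No

If a class were modally definable it would be closed under surjective bounded morphisms (Goldblatt–Thomason).
The 6-cycle (worlds s,t,u,v,w,x with s→t→u→v→w→x→s) is antisymmetric. Sending even-indexed worlds to a and odd-indexed worlds to b is a surjective bounded morphism onto the two-world frame with a↔b, which is not antisymmetric.
Hence antisymmetry is not modally definable.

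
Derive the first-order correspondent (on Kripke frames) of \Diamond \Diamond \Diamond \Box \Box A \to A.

This is a Sahlqvist (Geach-type) schema ◇^3□^2A → □^0◇^0A.
Minimal-valuation argument: fix x; take any y with xR^3y and any z with xR^0z. Set V(A) to the set of worlds R-reachable from y in exactly 2 steps. Then □^2A holds at y, so the antecedent holds at x; validity forces ◇^0A at z, giving a w with zR^0w and yR^2w.
First-order correspondent: \forall x \forall y (x R^3 y \to \exists w (y R^2 w \wedge x = w)).

\forall x \forall y (x R^3 y \to \exists w (y R^2 w \wedge x = w))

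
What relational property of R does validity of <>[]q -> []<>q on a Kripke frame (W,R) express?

Convergence

Suppose ◇□q→□◇q is valid. Take Rxy, Rxz and set V(q)={w : Ryw}. Then □q at y so ◇□q at x, so □◇q at x, so ◇q at z, giving w with Rzw and Ryw.
Conversely, any frame satisfying forall x forall y forall z (Rxy & Rxz -> exists w (Ryw & Rzw)) validates the schema.
Frame condition: forall x forall y forall z (Rxy & Rxz -> exists w (Ryw & Rzw)).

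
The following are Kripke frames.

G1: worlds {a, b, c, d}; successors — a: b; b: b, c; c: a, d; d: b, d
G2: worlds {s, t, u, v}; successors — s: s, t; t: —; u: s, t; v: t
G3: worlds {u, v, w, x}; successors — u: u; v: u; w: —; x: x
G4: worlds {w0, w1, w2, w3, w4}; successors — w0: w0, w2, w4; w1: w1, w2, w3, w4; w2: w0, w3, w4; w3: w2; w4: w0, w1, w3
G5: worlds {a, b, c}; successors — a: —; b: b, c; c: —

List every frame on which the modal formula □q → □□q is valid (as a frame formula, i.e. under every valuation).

G2, G3, G5

Frame correspondent (Sahlqvist): ∀x ∀y ∀z (Rxy ∧ Ryz → Rxz) — i.e. transitivity.
G1: fails — Rbc and Rcd but not Rbd.
G2: ✓.
G3: ✓.
G4: fails — Rw1w2 and Rw2w0 but not Rw1w0.
G5: ✓.
Valid on: G2, G3, G5.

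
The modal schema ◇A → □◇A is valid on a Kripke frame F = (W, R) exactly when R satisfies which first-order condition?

Suppose ◇A→□◇A is valid. Take Rxy, Rxz and set V(A)={y}. Then ◇A at x, so □◇A at x, so ◇A at z, so some w with Rzw has A; w=y, i.e. Rzy. By symmetry of the argument, Ryz.

the Euclidean property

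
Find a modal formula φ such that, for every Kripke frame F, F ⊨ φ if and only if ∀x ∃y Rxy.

The condition is seriality. The D schema □ψ → ◇ψ defines it.

□ψ → ◇ψ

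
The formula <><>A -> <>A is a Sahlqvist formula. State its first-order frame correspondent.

Equivalently (dual form): □A → □□A.
Suppose □A→□□A is valid. Take Rxy, Ryz and set V(A)={w : Rxw}. Then □A at x, so □□A at x, so □A at y, so A at z, i.e. Rxz.
Conversely, any frame satisfying forall x forall y forall z (Rxy & Ryz -> Rxz) validates the schema.
So the correspondent is transitivity.

Transitivity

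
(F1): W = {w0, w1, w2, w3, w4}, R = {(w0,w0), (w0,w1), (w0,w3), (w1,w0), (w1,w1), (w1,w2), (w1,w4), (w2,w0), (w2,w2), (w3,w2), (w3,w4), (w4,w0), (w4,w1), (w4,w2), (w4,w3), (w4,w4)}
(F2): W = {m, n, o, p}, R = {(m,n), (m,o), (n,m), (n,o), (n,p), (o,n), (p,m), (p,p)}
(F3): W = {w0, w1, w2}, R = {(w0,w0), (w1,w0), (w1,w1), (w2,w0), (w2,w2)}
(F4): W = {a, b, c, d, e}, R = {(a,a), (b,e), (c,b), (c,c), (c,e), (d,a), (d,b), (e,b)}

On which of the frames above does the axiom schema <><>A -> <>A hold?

Frame correspondent (Sahlqvist): forall x forall y forall z (Rxy & Ryz -> Rxz) — i.e. transitivity.
(F1): fails — Rw1w0 and Rw0w3 but not Rw1w3.
(F2): fails — Ron and Rno but not Roo.
(F3): satisfies the condition.
(F4): fails — Reb and Rbe but not Ree.
Valid on: (F3).

(F3)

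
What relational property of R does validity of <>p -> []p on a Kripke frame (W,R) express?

This is the CD axiom.
Its frame correspondent is partial functionality — forall x forall y forall z (Rxy & Rxz -> y = z).

partial functionality: forall x forall y forall z (Rxy & Rxz -> y = z)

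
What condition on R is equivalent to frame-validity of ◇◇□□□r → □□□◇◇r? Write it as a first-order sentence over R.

This is a Sahlqvist (Geach-type) schema ◇^2□^3r → □^3◇^2r.
First-order correspondent: ∀x ∀y ∀z ((xR²y ∧ xR³z) → ∃w (yR³w ∧ zR²w)).

∀x ∀y ∀z ((xR²y ∧ xR³z) → ∃w (yR³w ∧ zR²w))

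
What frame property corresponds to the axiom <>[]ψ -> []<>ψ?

This is the .2 axiom.
Its frame correspondent is convergence — forall x forall y forall z (Rxy & Rxz -> exists w (Ryw & Rzw)).

convergence: forall x forall y forall z (Rxy & Rxz -> exists w (Ryw & Rzw))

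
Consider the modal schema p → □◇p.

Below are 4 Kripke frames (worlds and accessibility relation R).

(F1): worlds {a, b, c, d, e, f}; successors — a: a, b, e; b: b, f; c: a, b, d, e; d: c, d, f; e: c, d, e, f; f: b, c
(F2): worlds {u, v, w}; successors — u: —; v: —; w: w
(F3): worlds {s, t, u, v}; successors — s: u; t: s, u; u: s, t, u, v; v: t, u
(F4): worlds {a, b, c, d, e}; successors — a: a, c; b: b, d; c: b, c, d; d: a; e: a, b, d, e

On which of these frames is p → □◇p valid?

(F2)

The schema corresponds to symmetry: ∀x ∀y (Rxy → Ryx).
(F1): fails — Rdf but not Rfd.
(F2): ✓.
(F3): fails — Rvt but not Rtv.
(F4): fails — Reb but not Rbe.
Valid on: (F2).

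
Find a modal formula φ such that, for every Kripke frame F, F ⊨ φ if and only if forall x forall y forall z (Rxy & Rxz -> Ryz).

◇s → □◇s

The condition is the Euclidean property. The 5 schema ◇s → □◇s defines it.
Suppose ◇s→□◇s is valid. Take Rxy, Rxz and set V(s)={y}. Then ◇s at x, so □◇s at x, so ◇s at z, so some w with Rzw has s; w=y, i.e. Rzy. By symmetry of the argument, Ryz.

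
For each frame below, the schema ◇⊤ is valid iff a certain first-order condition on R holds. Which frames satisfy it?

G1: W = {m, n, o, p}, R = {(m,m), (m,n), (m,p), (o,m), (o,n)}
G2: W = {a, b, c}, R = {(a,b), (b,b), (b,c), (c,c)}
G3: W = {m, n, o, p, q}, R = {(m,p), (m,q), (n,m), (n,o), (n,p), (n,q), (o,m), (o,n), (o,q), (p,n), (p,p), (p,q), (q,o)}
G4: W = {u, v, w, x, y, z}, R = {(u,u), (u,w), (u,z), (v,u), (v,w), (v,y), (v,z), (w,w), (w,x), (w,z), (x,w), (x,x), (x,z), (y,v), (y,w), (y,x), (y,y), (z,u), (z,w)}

G2, G3, G4

Frame correspondent (Sahlqvist): ∀x ∃y Rxy — i.e. seriality.
G1: fails — world n has no successor.
G2: condition met.
G3: condition met.
G4: condition met.
Valid on: G2, G3, G4.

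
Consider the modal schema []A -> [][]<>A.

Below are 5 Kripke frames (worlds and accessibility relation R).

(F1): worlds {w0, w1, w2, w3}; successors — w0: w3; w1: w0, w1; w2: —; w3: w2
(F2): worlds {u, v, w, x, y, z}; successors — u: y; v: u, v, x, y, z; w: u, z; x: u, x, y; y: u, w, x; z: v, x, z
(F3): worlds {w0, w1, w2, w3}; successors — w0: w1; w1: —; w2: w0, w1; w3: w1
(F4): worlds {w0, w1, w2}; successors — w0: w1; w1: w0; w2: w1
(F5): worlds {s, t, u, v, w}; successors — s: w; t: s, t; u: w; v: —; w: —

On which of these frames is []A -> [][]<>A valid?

(F4)

This is the axiom for a generalized confluence (Geach) condition; its first-order frame correspondent is forall x forall z (x R^2 z -> exists w (xRw & zRw)).
(F1): fails — w0R²w2 but no w with w0Rw and w2Rw.
(F2): fails — uR²w but no t with uRt and wRt.
(F3): fails — w2R²w1 but no w with w2Rw and w1Rw.
(F4): ✓.
(F5): fails — tR²s but no w* with tRw* and sRw*.
Valid on: (F4).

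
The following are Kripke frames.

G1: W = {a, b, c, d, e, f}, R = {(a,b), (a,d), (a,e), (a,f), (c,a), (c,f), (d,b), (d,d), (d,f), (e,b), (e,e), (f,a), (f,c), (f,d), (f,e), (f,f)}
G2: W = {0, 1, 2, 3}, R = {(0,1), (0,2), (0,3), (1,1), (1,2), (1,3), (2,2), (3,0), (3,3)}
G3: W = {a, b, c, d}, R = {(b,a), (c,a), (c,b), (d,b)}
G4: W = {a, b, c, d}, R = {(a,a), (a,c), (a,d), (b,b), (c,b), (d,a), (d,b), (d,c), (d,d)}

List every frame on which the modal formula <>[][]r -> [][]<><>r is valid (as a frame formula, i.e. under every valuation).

G2, G4

This is the axiom for a generalized confluence (Geach) condition; its first-order frame correspondent is forall x forall y forall z ((xRy & x R^2 z) -> exists w (y R^2 w & z R^2 w)).
G1: fails — aRb, aR²a but no w with bR²w and aR²w.
G2: condition met.
G3: fails — cRa, cR²a but no w with aR²w and aR²w.
G4: condition met.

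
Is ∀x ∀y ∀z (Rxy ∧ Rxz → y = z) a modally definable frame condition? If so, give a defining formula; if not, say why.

Yes — defined by ◇p → □p

This is a Sahlqvist condition; the CD axiom ◇p → □p defines it.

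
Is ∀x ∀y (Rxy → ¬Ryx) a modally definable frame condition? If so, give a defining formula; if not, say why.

Not modally definable

If a class were modally definable it would be closed under surjective bounded morphisms (Goldblatt–Thomason).
The 3-cycle (worlds a,b,c with a→b→c→a) is asymmetric. Mapping every world to a single reflexive point • is a surjective bounded morphism, and the reflexive point is not asymmetric (R•• but asymmetry requires ¬R••).
Hence asymmetry is not modally definable.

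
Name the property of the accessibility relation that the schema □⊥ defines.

□⊥ is valid iff no world has any successor (otherwise □⊥ fails at any world with one).
Conversely, any frame satisfying ∀x ∀y ¬Rxy validates the schema.
Frame condition: ∀x ∀y ¬Rxy.

Emptiness of R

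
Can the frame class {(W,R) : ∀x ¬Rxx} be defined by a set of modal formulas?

Any modally definable frame class is closed under surjective bounded morphisms.
The 5-cycle (worlds a,b,c,d,e with a→b→c→d→e→a) is irreflexive, and the map sending every world to a single reflexive point • is a surjective bounded morphism (forth: every edge maps to (•,•); back: every world has a successor). So any modal formula valid on the 5-cycle is also valid on the reflexive point, which is not irreflexive.
Hence irreflexivity is not modally definable.

No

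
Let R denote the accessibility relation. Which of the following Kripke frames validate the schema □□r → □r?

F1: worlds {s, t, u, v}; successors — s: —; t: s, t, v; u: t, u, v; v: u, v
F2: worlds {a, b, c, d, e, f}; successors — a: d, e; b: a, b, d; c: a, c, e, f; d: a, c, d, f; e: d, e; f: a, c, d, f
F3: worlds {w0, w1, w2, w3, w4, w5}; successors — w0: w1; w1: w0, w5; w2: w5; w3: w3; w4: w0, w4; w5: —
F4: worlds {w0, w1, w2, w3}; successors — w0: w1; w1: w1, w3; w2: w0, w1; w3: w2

Frame correspondent (Sahlqvist): ∀x ∀y (Rxy → ∃z (Rxz ∧ Rzy)) — i.e. density.
F1: condition met.
F2: condition met.
F3: fails — Rw1w5 but no z with Rw1z and Rzw5.
F4: fails — Rw3w2 but no z with Rw3z and Rzw2.
Valid on: F1, F2.

F1, F2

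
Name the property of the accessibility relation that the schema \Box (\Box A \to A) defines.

Shift-reflexivity

Suppose □(□A→A) is valid. Take Rxy and set V(A)={w : Ryw}. Then at y, □A holds; since □(□A→A) at x, □A→A at y, so A at y, i.e. Ryy.
Conversely, on a frame with shift-reflexivity the schema holds at every world under every valuation.
Frame condition: \forall x \forall y (Rxy \to Ryy).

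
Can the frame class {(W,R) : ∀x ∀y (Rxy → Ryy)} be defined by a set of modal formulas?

Definable; □(□p → p) defines it

Yes: it is shift-reflexivity, defined by the T□ schema □(□p → p).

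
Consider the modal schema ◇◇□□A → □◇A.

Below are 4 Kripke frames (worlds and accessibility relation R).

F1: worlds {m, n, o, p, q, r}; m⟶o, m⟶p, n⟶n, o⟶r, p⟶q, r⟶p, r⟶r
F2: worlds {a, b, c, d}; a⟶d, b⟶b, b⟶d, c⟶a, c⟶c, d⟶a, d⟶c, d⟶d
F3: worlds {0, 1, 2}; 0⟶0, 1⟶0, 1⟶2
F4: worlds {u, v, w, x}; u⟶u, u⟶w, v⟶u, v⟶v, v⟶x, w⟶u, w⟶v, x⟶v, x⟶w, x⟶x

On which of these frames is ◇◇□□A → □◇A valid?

F2, F4

The schema corresponds to a generalized confluence (Geach) condition: ∀x ∀y ∀z ((xR²y ∧ xRz) → ∃w (yR²w ∧ zRw)).
F1: fails — mR²q, mRo but no w with qR²w and oRw.
F2: satisfies the condition.
F3: fails — 1R²0, 1R2 but no w with 0R²w and 2Rw.
F4: satisfies the condition.
Valid on: F2, F4.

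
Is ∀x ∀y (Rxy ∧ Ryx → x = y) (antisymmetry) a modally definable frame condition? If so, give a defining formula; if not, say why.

Not definable by any modal formula

Modal frame validity is preserved under surjective bounded morphisms.
The 8-cycle (worlds 0,1,2,3,4,5,6,7 with 0→1→2→3→4→5→6→7→0) is antisymmetric. Sending even-indexed worlds to a and odd-indexed worlds to b is a surjective bounded morphism onto the two-world frame with a↔b, which is not antisymmetric.
Hence antisymmetry is not modally definable.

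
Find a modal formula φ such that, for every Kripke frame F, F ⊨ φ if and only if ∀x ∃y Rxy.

□r → ◇r

This is seriality; the standard corresponding axiom is D: □r → ◇r.
Suppose □r→◇r is valid. At any x set V(r)=W. Then □r at x, so ◇r at x, so x has a successor.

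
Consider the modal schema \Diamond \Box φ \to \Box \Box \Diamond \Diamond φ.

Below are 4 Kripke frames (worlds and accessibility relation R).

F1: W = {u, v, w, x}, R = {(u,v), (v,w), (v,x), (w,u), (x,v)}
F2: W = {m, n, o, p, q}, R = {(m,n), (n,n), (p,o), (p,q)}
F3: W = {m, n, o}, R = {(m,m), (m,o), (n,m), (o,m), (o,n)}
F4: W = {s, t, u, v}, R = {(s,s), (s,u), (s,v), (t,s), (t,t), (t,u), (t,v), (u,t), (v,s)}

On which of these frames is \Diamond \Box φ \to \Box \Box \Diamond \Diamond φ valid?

F2, F3

Frame correspondent (Sahlqvist): \forall x \forall y \forall z ((xRy \wedge x R^2 z) \to \exists w (yRw \wedge z R^2 w)) — i.e. a generalized confluence (Geach) condition.
F1: fails — uRv, uR²w but no t with vRt and wR²t.
F2: condition met.
F3: condition met.
F4: fails — sRu, sR²v but no w with uRw and vR²w.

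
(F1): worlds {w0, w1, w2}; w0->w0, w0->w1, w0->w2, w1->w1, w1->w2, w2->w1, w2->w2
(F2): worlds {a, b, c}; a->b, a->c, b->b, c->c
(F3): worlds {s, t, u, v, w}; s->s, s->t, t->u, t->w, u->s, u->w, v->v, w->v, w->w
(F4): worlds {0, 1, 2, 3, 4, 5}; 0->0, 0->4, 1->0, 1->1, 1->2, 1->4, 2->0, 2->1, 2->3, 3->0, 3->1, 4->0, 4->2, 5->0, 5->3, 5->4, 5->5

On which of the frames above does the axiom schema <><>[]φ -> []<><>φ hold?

(F1), (F4)

This is the axiom for a generalized confluence (Geach) condition; its first-order frame correspondent is forall x forall y forall z ((x R^2 y & xRz) -> exists w (yRw & z R^2 w)).
(F1): satisfies the condition.
(F2): fails — aR²b, aRc but no w with bRw and cR²w.
(F3): fails — tR²s, tRw but no w* with sRw* and wR²w*.
(F4): satisfies the condition.
Valid on: (F1), (F4).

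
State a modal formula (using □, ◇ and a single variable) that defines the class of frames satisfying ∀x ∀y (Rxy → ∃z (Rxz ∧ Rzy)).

□□ψ → □ψ

This is density; the standard corresponding axiom is C4: □□ψ → □ψ.
Suppose □□ψ→□ψ is valid. Take Rxy and set V(ψ)={w : xR²w}. Then □□ψ at x, so □ψ at x, so ψ at y, i.e. ∃z(Rxz∧Rzy).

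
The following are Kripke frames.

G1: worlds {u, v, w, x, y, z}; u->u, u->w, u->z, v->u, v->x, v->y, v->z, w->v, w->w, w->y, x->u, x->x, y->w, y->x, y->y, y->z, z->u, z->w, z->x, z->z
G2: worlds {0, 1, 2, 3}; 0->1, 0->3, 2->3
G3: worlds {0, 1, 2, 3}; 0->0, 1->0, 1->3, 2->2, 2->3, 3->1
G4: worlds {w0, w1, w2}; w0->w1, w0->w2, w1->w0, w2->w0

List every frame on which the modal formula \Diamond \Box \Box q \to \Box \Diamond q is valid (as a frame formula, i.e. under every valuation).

This is the axiom for a generalized confluence (Geach) condition; its first-order frame correspondent is \forall x \forall y \forall z ((xRy \wedge xRz) \to \exists w (y R^2 w \wedge zRw)).
G1: condition met.
G2: fails — 0R1, 0R1 but no w with 1R²w and 1Rw.
G3: fails — 1R0, 1R3 but no w with 0R²w and 3Rw.
G4: fails — w0Rw1, w0Rw1 but no w with w1R²w and w1Rw.

G1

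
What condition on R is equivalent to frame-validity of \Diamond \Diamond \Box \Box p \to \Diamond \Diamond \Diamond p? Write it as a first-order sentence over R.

\forall x \forall y (x R^2 y \to \exists w (y R^2 w \wedge x R^3 w))

This is a Sahlqvist (Geach-type) schema ◇^2□^2p → □^0◇^3p.
Minimal-valuation argument: fix x; take any y with xR^2y and any z with xR^0z. Set V(p) to the set of worlds R-reachable from y in exactly 2 steps. Then □^2p holds at y, so the antecedent holds at x; validity forces ◇^3p at z, giving a w with zR^3w and yR^2w.
First-order correspondent: \forall x \forall y (x R^2 y \to \exists w (y R^2 w \wedge x R^3 w)).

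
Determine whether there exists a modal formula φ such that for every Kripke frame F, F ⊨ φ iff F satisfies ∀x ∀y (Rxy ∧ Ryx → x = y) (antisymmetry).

No — not modally definable

Any modally definable frame class is closed under surjective bounded morphisms.
The 4-cycle (worlds a,b,c,d with a→b→c→d→a) is antisymmetric. Sending even-indexed worlds to a and odd-indexed worlds to b is a surjective bounded morphism onto the two-world frame with a↔b, which is not antisymmetric.
So no modal formula (or set of formulas) defines exactly the antisymmetric frames.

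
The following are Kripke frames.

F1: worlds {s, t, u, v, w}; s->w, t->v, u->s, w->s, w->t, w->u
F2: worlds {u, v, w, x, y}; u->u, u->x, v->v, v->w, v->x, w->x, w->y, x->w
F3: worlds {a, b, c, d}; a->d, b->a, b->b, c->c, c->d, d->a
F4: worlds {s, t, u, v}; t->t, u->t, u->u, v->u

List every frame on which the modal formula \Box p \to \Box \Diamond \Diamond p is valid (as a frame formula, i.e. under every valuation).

The schema corresponds to a generalized confluence (Geach) condition: \forall x \forall z (xRz \to \exists w (xRw \wedge z R^2 w)).
F1: fails — tRv but no w* with tRw* and vR²w*.
F2: fails — wRy but no t with wRt and yR²t.
F3: satisfies the condition.
F4: satisfies the condition.
Valid on: F3, F4.

F3, F4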